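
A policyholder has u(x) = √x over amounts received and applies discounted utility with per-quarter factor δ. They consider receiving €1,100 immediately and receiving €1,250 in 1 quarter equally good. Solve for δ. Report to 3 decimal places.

δ ≈ 0.938

The payoff in 1 quarter is discounted by δ, so u(1100) = δ·u(1250) and δ = u(1100)/u(1250).
With u(x) = √x: δ = √1100/√1250 = √(1100/1250) = 0.93808.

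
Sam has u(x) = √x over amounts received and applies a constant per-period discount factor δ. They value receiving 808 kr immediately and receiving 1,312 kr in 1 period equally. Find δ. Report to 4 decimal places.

δ ≈ 0.7848

The payoff in 1 period is discounted by δ, so u(808) = δ·u(1312) and δ = u(808)/u(1312).
Since u(x) = √x, δ = √(808/1312) = 0.78476.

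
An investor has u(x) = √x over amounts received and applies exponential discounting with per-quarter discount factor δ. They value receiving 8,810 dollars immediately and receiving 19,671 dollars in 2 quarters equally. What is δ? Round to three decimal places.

δ ≈ 0.818

Indifference means u(8810) = δ^2 · u(19671), so δ^2 = u(8810)/u(19671).
Since u(x) = √x, δ^2 = √(8810/19671) = 0.66923.
So δ = 0.66923^(1/2) ≈ 0.818.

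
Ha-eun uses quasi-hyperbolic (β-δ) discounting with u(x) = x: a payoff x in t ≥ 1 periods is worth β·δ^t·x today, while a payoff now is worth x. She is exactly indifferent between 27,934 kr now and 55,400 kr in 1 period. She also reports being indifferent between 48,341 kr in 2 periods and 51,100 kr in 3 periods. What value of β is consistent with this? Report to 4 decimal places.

β ≈ 0.5330

From the later pair, β·δ^2·48341 = β·δ^3·51100; dividing through, δ = 48341/51100 = 0.94601.
Substituting δ into 27934 = β·δ·55400: β = 27934/(52408.834) ≈ 0.5330.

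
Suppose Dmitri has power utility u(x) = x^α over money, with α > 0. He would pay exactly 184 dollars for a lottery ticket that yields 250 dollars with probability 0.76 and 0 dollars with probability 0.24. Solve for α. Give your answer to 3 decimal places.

The lottery's expected utility is 0.76·u(250) + 0.24·u(0) = 0.76·250^α (since u(0) = 0 for α > 0).
Equating: 184^α = 0.76·250^α, i.e. 0.7360^α = 0.76.
α = ln(0.76) / ln(184/250) = -0.274437/-0.306525 ≈ 0.895.

α ≈ 0.895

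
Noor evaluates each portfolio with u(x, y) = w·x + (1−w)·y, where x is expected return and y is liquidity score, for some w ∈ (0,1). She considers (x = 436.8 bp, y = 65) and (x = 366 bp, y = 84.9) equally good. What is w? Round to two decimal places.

Equating utilities: w·436.8 + (1−w)·65 = w·366 + (1−w)·84.9.
w·(436.8−366) = (1−w)·(84.9−65), i.e. w·70.8 = (1−w)·19.9.
So w/(1−w) = 19.9/70.8 = 0.2811, giving w = 19.9/(70.8+19.9) = 0.22.

w = 0.22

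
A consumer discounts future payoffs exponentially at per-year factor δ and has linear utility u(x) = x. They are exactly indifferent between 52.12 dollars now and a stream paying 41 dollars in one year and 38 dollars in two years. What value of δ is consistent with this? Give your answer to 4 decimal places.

Equating present values: 52.12 = 41δ + 38δ².
Rearranged: 38δ² + 41δ − 52.12 = 0.
δ = (−41 + √(41² + 4·38·52.12)) / (2·38) = (−41 + √9603.24) / 76 ≈ 0.7499.

δ ≈ 0.7499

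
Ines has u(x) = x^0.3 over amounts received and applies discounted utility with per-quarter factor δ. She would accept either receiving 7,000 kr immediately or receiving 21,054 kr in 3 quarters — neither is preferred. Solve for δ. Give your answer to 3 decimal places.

Indifference means u(7000) = δ^3 · u(21054), so δ^3 = u(7000)/u(21054).
Since u(x) = x^0.3, δ^3 = (7000/21054)^0.3 = 0.33248^0.3 = 0.71867.
Taking the cube root: δ = 0.71867^(1/3) ≈ 0.896.

δ ≈ 0.896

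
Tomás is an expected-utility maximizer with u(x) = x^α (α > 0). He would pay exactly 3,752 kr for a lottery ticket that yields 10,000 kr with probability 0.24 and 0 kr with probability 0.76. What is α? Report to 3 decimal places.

α ≈ 1.456

EU(lottery) = 0.24·10000^α + 0.76·0 = 0.24·10000^α.
Indifference: 3752^α = 0.24·10000^α, so (3752/10000)^α = 0.24.
Take logs: α = ln 0.24 / ln(3752/10000) ≈ 1.45580.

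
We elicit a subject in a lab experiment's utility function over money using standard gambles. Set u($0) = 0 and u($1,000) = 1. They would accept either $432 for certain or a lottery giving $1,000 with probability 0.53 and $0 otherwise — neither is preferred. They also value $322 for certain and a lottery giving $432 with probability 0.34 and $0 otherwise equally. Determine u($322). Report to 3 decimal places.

0.180

From the first indifference, u($432) = 0.53·u($1,000) + 0.47·u($0) = 0.53·1 + 0.47·0 = 0.53.
Then u($322) = 0.34·u($432) + 0.66·u($0) = 0.34·0.53 + 0.66·0.00 = 0.1802.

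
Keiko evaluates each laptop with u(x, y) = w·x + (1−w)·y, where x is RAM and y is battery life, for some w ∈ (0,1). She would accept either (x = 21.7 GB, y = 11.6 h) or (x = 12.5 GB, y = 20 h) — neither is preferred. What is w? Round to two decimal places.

w = 0.48

Equating utilities: w·21.7 + (1−w)·11.6 = w·12.5 + (1−w)·20.
Collecting terms: w·9.2 = (1−w)·8.4.
The marginal rate of substitution is 8.4/9.2, so w = 8.4/(9.2+8.4) = 0.48.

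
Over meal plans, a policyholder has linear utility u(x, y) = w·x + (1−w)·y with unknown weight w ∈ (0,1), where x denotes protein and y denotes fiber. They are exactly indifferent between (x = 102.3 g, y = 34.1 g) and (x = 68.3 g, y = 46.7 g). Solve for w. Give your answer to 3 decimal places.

Equating utilities: w·102.3 + (1−w)·34.1 = w·68.3 + (1−w)·46.7.
w·(102.3−68.3) = (1−w)·(46.7−34.1), i.e. w·34 = (1−w)·12.6.
Hence w = 12.6/(34+12.6) = 12.6/46.6 = 0.270.

w = 0.270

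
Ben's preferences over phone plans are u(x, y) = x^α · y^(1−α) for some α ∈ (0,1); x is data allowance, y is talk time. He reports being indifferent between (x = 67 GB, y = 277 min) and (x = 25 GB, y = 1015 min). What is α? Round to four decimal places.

The Cobb–Douglas utilities coincide, so 67^α·277^(1−α) = 25^α·1015^(1−α).
Rearrange to (67/25)^α = (1015/277)^(1−α) and take logs: α·0.9858168 = (1−α)·1.2986264.
With A = 0.9858168 and B = 1.2986264: α·A = (1−α)·B, so α = B/(A+B) = 1.2986264/2.2844432 ≈ 0.5685.

α ≈ 0.5685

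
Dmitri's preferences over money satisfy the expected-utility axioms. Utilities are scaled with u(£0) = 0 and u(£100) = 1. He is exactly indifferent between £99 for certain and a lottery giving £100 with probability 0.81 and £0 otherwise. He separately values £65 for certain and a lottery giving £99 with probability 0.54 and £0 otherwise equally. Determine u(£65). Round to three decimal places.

The first gamble pins u(£99): it must equal 0.81·1 + 0.19·0 = 0.81.
The second indifference gives u(£65) = 0.54·u(£99) + 0.46·u(£0) = 0.54·0.81 + 0.46·0.00 = 0.4374.

0.437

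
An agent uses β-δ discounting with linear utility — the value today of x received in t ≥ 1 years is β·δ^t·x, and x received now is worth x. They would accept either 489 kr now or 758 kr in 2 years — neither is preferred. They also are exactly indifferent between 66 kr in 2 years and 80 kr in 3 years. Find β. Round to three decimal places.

Both payoffs in the second observation are in the future, so β drops out: δ^2·66 = δ^3·80 ⇒ δ = 66/80 = 0.82500.
The first indifference: 489 = β·δ^2·758, so β = 489/(δ^2·758) = 489/(0.68062·758) ≈ 0.948.

β ≈ 0.948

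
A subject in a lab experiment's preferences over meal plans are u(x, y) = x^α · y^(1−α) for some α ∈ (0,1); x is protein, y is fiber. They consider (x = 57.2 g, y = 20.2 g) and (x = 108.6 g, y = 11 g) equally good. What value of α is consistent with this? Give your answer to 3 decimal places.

α ≈ 0.487

The Cobb–Douglas utilities coincide, so 57.2^α·20.2^(1−α) = 108.6^α·11^(1−α).
Rearrange to (57.2/108.6)^α = (11/20.2)^(1−α) and take logs: α·-0.641118 = (1−α)·-0.607787.
Thus α·(-1.248905) = -0.607787, so α = -0.607787/-1.248905 ≈ 0.487.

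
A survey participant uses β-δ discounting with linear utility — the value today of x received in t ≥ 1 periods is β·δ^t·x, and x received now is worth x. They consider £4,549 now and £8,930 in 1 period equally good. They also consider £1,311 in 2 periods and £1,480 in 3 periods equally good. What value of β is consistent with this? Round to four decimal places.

From the later pair, β·δ^2·1311 = β·δ^3·1480; dividing through, δ = 1311/1480 = 0.88581.
The first indifference: 4549 = β·δ·8930, so β = 4549/(δ·8930) = 4549/(0.88581·8930) ≈ 0.5751.

β ≈ 0.5751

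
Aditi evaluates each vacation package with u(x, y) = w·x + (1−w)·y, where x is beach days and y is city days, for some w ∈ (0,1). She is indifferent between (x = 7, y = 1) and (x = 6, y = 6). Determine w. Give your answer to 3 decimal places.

Indifference: w·7 + (1−w)·1 = w·6 + (1−w)·6.
w·(7−6) = (1−w)·(6−1), i.e. w·1 = (1−w)·5.
Hence w = 5/(1+5) = 5/6 = 0.833.

w = 0.833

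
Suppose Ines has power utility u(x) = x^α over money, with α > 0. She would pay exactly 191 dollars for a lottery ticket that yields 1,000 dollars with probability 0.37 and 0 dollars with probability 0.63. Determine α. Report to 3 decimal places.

EU(lottery) = 0.37·1000^α + 0.63·0 = 0.37·1000^α.
Setting u(191) equal to that: 191^α = 0.37·1000^α ⇒ (191/1000)^α = 0.37.
Taking logs: α·ln(191/1000) = ln(0.37), so α = -0.994252 / -1.655482 ≈ 0.601.

α ≈ 0.601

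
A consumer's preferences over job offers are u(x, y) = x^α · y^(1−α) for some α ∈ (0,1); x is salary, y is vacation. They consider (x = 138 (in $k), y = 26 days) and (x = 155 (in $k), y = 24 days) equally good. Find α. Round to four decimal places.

α ≈ 0.4079

Set the two utilities equal: 138^α·26^(1−α) = 155^α·24^(1−α).
Rearrange to (138/155)^α = (24/26)^(1−α) and take logs: α·-0.1161714 = (1−α)·-0.0800427.
Thus α·(-0.1962141) = -0.0800427, so α = -0.0800427/-0.1962141 ≈ 0.4079.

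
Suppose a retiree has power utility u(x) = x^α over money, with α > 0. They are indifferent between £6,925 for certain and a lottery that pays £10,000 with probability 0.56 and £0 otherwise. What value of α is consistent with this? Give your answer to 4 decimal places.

EU(lottery) = 0.56·10000^α + 0.44·0 = 0.56·10000^α.
Setting u(6925) equal to that: 6925^α = 0.56·10000^α ⇒ (6925/10000)^α = 0.56.
α = ln(0.56) / ln(6925/10000) = -0.5798185/-0.3674470 ≈ 1.5780.

α ≈ 1.5780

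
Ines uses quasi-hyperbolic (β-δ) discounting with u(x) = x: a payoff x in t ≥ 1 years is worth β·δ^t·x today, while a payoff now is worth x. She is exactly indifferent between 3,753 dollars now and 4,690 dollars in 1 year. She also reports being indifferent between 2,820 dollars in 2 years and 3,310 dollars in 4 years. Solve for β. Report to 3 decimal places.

β ≈ 0.867

From the later pair, β·δ^2·2820 = β·δ^4·3310; dividing through, δ^2 = 2820/3310 = 0.85196, so δ = 0.92302.
Now use the now-vs-future pair: 3753 = β·δ·4690 gives β = 3753/(0.92302·4690) ≈ 0.867.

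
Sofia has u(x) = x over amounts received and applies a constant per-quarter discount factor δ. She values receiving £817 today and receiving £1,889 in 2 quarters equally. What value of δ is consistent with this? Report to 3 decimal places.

The payoff in 2 quarters is discounted by δ^2, so u(817) = δ^2·u(1889) and δ^2 = u(817)/u(1889).
With u(x) = x: δ^2 = 817/1889 = 0.43250.
Hence δ = (0.43250)^(1/2) = 0.65765.

δ ≈ 0.658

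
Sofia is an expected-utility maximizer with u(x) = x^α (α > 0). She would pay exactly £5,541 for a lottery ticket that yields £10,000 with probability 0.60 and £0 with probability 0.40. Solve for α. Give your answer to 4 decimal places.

α ≈ 0.8652

The lottery's expected utility is 0.60·u(10000) + 0.40·u(0) = 0.60·10000^α (since u(0) = 0 for α > 0).
Equating: 5541^α = 0.60·10000^α, i.e. 0.5541^α = 0.60.
Take logs: α = ln 0.60 / ln(5541/10000) ≈ 0.865205.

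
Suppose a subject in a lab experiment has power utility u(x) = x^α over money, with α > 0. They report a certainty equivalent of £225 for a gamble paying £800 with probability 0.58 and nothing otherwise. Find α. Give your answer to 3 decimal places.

The lottery's expected utility is 0.58·u(800) + 0.42·u(0) = 0.58·800^α (since u(0) = 0 for α > 0).
Equating: 225^α = 0.58·800^α, i.e. 0.2812^α = 0.58.
α = ln(0.58) / ln(225/800) = -0.544727/-1.268511 ≈ 0.429.

α ≈ 0.429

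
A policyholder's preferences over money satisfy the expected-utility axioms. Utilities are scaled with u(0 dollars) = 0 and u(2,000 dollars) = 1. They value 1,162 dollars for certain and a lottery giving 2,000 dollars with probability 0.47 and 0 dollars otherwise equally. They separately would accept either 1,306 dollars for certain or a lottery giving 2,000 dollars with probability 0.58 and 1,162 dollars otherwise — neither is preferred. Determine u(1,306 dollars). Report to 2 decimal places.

0.78

First, u(1,162 dollars) = 0.47·u(2,000 dollars) + 0.53·u(0 dollars) = 0.47.
Chaining: u(1,306 dollars) = 0.58·1.00 + 0.42·0.47 = 0.7774.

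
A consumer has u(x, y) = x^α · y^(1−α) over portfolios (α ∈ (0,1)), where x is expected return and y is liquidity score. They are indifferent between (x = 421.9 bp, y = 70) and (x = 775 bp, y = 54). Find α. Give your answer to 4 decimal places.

α ≈ 0.2991

Indifference: 421.9^α · 70^(1−α) = 775^α · 54^(1−α).
(421.9/775)^α = (54/70)^(1−α); take logs: α·ln(421.9/775) = (1−α)·ln(54/70), i.e. α·-0.6080947 = (1−α)·-0.2595112.
Thus α·(-0.8676059) = -0.2595112, so α = -0.2595112/-0.8676059 ≈ 0.2991.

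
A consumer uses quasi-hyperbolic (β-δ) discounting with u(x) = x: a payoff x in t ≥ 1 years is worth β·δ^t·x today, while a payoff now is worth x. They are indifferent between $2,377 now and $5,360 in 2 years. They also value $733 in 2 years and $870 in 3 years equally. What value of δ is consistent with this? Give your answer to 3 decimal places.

From the later pair, β·δ^2·733 = β·δ^3·870; dividing through, δ = 733/870 = 0.84253.

δ ≈ 0.843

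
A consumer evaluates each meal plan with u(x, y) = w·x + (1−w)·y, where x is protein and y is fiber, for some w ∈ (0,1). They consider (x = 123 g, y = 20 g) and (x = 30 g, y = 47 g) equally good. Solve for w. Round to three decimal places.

Equating utilities: w·123 + (1−w)·20 = w·30 + (1−w)·47.
w·(123−30) = (1−w)·(47−20), i.e. w·93 = (1−w)·27.
So w/(1−w) = 27/93 = 0.2903, giving w = 27/(93+27) = 0.225.

w = 0.225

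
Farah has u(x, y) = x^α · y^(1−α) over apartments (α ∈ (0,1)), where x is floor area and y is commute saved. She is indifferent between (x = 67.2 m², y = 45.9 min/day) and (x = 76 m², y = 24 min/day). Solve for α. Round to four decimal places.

α ≈ 0.8405

Indifference: 67.2^α · 45.9^(1−α) = 76^α · 24^(1−α).
Rearrange to (67.2/76)^α = (24/45.9)^(1−α) and take logs: α·-0.1230601 = (1−α)·-0.6484113.
With A = -0.1230601 and B = -0.6484113: α·A = (1−α)·B, so α = B/(A+B) = -0.6484113/-0.7714714 ≈ 0.8405.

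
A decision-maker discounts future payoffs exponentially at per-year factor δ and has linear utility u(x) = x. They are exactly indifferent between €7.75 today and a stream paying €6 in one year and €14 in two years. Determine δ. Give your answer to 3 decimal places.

Equating present values: 7.75 = 6δ + 14δ².
That is, 14δ² + 6δ − 7.75 = 0, a quadratic in δ.
δ = (−6 + √(6² + 4·14·7.75)) / (2·14) = (−6 + √470.00) / 28 ≈ 0.560.

δ ≈ 0.560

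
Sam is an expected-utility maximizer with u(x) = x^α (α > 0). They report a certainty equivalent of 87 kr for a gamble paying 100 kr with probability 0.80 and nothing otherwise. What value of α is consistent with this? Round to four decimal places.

α ≈ 1.6023

EU(lottery) = 0.80·100^α + 0.20·0 = 0.80·100^α.
Indifference: 87^α = 0.80·100^α, so (87/100)^α = 0.80.
Taking logs: α·ln(87/100) = ln(0.80), so α = -0.2231436 / -0.1392621 ≈ 1.6023.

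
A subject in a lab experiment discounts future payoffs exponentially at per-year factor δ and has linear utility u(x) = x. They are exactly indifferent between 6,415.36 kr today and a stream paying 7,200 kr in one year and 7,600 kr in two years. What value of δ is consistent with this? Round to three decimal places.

The stream is worth 7200δ + 7600δ² today, so 7200δ + 7600δ² = 6415.36.
That is, 7600δ² + 7200δ − 6415.36 = 0, a quadratic in δ.
δ = (−7200 + √(7200² + 4·7600·6415.36)) / (2·7600) = (−7200 + √246866944.00) / 15200 ≈ 0.560.

δ ≈ 0.560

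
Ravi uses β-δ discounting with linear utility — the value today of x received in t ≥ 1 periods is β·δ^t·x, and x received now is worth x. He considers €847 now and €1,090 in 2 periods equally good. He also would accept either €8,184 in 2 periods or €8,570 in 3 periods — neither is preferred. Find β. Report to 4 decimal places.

β ≈ 0.8521

Both payoffs in the second observation are in the future, so β drops out: δ^2·8184 = δ^3·8570 ⇒ δ = 8184/8570 = 0.95496.
Substituting δ into 847 = β·δ^2·1090: β = 847/(994.022) ≈ 0.8521.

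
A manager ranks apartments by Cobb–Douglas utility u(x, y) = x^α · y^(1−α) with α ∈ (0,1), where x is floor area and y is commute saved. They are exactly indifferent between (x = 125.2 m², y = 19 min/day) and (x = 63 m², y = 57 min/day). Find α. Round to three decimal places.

α ≈ 0.615

Set the two utilities equal: 125.2^α·19^(1−α) = 63^α·57^(1−α).
Taking logs: α·ln 125.2 + (1−α)·ln 19 = α·ln 63 + (1−α)·ln 57, i.e. α·0.686778 = (1−α)·1.098612.
Thus α·(1.785390) = 1.098612, so α = 1.098612/1.785390 ≈ 0.615.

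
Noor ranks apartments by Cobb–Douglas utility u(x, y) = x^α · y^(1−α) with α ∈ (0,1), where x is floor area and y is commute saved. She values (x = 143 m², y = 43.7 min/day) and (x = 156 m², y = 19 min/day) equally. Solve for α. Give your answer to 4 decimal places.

α ≈ 0.9054

Set the two utilities equal: 143^α·43.7^(1−α) = 156^α·19^(1−α).
(143/156)^α = (19/43.7)^(1−α); take logs: α·ln(143/156) = (1−α)·ln(19/43.7), i.e. α·-0.0870114 = (1−α)·-0.8329091.
With A = -0.0870114 and B = -0.8329091: α·A = (1−α)·B, so α = B/(A+B) = -0.8329091/-0.9199205 ≈ 0.9054.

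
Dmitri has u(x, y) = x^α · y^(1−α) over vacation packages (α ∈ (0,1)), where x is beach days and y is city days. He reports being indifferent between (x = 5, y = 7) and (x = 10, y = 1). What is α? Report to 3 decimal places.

Set the two utilities equal: 5^α·7^(1−α) = 10^α·1^(1−α).
Rearrange to (5/10)^α = (1/7)^(1−α) and take logs: α·-0.693147 = (1−α)·-1.945910.
Thus α·(-2.639057) = -1.945910, so α = -1.945910/-2.639057 ≈ 0.737.

α ≈ 0.737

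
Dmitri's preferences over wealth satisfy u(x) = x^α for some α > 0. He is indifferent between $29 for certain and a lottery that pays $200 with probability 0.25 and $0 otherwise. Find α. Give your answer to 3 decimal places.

EU(lottery) = 0.25·200^α + 0.75·0 = 0.25·200^α.
Indifference: 29^α = 0.25·200^α, so (29/200)^α = 0.25.
α = ln(0.25) / ln(29/200) = -1.386294/-1.931022 ≈ 0.718.

α ≈ 0.718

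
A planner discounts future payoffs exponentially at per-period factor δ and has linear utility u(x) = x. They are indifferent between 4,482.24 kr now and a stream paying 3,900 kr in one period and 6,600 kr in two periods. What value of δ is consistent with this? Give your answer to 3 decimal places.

δ ≈ 0.580

Present value of the stream is 3900·δ + 6600·δ². Indifference gives 3900δ + 6600δ² = 4482.24.
That is, 6600δ² + 3900δ − 4482.24 = 0, a quadratic in δ.
The positive root is δ = [−3900 + √(3900² + 4·6600·4482.24)] / (2·6600) = (−3900 + 11556.000)/13200 ≈ 0.580.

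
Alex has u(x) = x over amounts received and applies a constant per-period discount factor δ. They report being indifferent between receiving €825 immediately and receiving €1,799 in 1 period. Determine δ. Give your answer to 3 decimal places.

δ ≈ 0.459

Indifference means u(825) = δ · u(1799), so δ = u(825)/u(1799).
With u(x) = x: δ = 825/1799 = 0.45859.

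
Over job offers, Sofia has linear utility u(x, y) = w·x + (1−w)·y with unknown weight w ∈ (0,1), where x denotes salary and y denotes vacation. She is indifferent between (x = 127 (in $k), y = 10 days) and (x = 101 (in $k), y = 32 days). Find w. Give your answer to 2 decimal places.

Equating utilities: w·127 + (1−w)·10 = w·101 + (1−w)·32.
Rearranging, 26·w − 22·(1−w) = 0.
The marginal rate of substitution is 22/26, so w = 22/(26+22) = 0.46.

w = 0.46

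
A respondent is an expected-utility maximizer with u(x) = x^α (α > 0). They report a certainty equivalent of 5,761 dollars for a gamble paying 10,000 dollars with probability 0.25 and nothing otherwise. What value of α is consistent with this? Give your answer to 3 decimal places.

α ≈ 2.514

Since u(0) = 0, the lottery's EU is 0.25·10000^α.
Equating: 5761^α = 0.25·10000^α, i.e. 0.5761^α = 0.25.
Take logs: α = ln 0.25 / ln(5761/10000) ≈ 2.51380.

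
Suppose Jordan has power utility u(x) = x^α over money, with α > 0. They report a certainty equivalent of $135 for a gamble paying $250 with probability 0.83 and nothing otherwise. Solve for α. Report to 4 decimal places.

α ≈ 0.3024

EU(lottery) = 0.83·250^α + 0.17·0 = 0.83·250^α.
Setting u(135) equal to that: 135^α = 0.83·250^α ⇒ (135/250)^α = 0.83.
Taking logs: α·ln(135/250) = ln(0.83), so α = -0.1863296 / -0.6161861 ≈ 0.3024.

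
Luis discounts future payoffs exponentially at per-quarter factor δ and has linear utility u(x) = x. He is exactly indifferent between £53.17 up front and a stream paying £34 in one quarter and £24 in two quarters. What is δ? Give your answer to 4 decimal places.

Present value of the stream is 34·δ + 24·δ². Indifference gives 34δ + 24δ² = 53.17.
So 24δ² + 34δ − 53.17 = 0.
δ = (−34 + √(34² + 4·24·53.17)) / (2·24) = (−34 + √6260.32) / 48 ≈ 0.9400.

δ ≈ 0.9400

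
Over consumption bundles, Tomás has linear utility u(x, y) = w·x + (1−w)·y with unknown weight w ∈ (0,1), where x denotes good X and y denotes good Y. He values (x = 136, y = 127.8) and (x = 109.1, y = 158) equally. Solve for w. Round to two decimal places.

Indifference: w·136 + (1−w)·127.8 = w·109.1 + (1−w)·158.
w·(136−109.1) = (1−w)·(158−127.8), i.e. w·26.9 = (1−w)·30.2.
Hence w = 30.2/(26.9+30.2) = 30.2/57.1 = 0.53.

w = 0.53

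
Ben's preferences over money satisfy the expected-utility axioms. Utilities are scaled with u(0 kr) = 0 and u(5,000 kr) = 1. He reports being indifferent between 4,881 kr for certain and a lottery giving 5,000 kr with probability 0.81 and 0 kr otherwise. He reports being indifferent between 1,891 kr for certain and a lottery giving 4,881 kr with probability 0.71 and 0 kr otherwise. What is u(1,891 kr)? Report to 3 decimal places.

0.575

From the first indifference, u(4,881 kr) = 0.81·u(5,000 kr) + 0.19·u(0 kr) = 0.81·1 + 0.19·0 = 0.81.
Then u(1,891 kr) = 0.71·u(4,881 kr) + 0.29·u(0 kr) = 0.71·0.81 + 0.29·0.00 = 0.5751.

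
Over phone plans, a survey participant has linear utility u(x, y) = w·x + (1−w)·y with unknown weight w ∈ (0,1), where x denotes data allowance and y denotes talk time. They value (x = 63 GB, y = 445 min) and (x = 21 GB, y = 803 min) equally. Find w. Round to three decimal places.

Indifference: w·63 + (1−w)·445 = w·21 + (1−w)·803.
Collecting terms: w·42 = (1−w)·358.
So w/(1−w) = 358/42 = 8.5238, giving w = 358/(42+358) = 0.895.

w = 0.895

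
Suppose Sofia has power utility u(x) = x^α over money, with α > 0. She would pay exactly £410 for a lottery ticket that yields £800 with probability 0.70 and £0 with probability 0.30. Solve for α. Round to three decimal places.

The lottery's expected utility is 0.70·u(800) + 0.30·u(0) = 0.70·800^α (since u(0) = 0 for α > 0).
Setting u(410) equal to that: 410^α = 0.70·800^α ⇒ (410/800)^α = 0.70.
α = ln(0.70) / ln(410/800) = -0.356675/-0.668455 ≈ 0.534.

α ≈ 0.534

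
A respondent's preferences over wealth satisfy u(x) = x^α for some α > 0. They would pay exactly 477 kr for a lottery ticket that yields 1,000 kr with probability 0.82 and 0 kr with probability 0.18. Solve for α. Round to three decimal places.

Since u(0) = 0, the lottery's EU is 0.82·1000^α.
Setting u(477) equal to that: 477^α = 0.82·1000^α ⇒ (477/1000)^α = 0.82.
Taking logs: α·ln(477/1000) = ln(0.82), so α = -0.198451 / -0.740239 ≈ 0.268.

α ≈ 0.268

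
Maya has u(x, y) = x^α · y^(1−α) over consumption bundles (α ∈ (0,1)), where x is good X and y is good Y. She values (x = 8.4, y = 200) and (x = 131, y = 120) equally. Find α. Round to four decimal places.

α ≈ 0.1568

Indifference: 8.4^α · 200^(1−α) = 131^α · 120^(1−α).
Rearrange to (8.4/131)^α = (120/200)^(1−α) and take logs: α·-2.7469656 = (1−α)·-0.5108256.
With A = -2.7469656 and B = -0.5108256: α·A = (1−α)·B, so α = B/(A+B) = -0.5108256/-3.2577912 ≈ 0.1568.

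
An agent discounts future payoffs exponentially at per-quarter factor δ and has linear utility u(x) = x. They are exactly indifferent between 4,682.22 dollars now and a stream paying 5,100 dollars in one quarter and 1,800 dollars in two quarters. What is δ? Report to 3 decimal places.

δ ≈ 0.730

Present value of the stream is 5100·δ + 1800·δ². Indifference gives 5100δ + 1800δ² = 4682.22.
Rearranged: 1800δ² + 5100δ − 4682.22 = 0.
δ = (−5100 + √(5100² + 4·1800·4682.22)) / (2·1800) = (−5100 + √59721984.00) / 3600 ≈ 0.730.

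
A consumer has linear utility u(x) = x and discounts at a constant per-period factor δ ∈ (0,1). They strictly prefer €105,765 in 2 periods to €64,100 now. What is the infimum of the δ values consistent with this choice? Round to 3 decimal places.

δ > 0.778

Comparing present values: 64100 < δ^2·105765.
Hence δ^2 > 64100/105765 = 0.60606, and x ↦ x^(1/2) is increasing on (0,∞).
δ > 0.60606^(1/2) = 0.778.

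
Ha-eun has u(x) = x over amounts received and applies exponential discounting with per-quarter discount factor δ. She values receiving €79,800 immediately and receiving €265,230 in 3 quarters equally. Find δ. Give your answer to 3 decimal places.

δ ≈ 0.670

Indifference means u(79800) = δ^3 · u(265230), so δ^3 = u(79800)/u(265230).
With u(x) = x: δ^3 = 79800/265230 = 0.30087.
So δ = 0.30087^(1/3) ≈ 0.670.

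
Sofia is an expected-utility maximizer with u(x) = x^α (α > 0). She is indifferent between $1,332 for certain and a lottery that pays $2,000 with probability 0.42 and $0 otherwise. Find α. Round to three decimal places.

α ≈ 2.134

Since u(0) = 0, the lottery's EU is 0.42·2000^α.
Equating: 1332^α = 0.42·2000^α, i.e. 0.6660^α = 0.42.
Taking logs: α·ln(1332/2000) = ln(0.42), so α = -0.867501 / -0.406466 ≈ 2.134.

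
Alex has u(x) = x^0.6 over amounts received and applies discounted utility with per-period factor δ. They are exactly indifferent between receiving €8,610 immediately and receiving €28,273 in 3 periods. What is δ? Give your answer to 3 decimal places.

δ ≈ 0.788

Equating discounted utilities: u(8610) = δ^3·u(28273) ⇒ δ^3 = u(8610)/u(28273).
With u(x) = x^0.6: δ^3 = 8610^0.6/28273^0.6 = (8610/28273)^0.6 = 0.48998.
Hence δ = (0.48998)^(1/3) = 0.78836.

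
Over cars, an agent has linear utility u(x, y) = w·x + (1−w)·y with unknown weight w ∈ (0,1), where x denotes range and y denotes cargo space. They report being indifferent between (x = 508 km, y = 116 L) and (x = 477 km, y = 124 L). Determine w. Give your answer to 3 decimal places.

Equating utilities: w·508 + (1−w)·116 = w·477 + (1−w)·124.
Collecting terms: w·31 = (1−w)·8.
The marginal rate of substitution is 8/31, so w = 8/(31+8) = 0.205.

w = 0.205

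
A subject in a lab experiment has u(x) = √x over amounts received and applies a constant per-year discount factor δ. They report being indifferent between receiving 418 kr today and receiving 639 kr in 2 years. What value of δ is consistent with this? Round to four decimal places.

The payoff in 2 years is discounted by δ^2, so u(418) = δ^2·u(639) and δ^2 = u(418)/u(639).
With u(x) = √x: δ^2 = √418/√639 = √(418/639) = 0.80879.
So δ = 0.80879^(1/2) ≈ 0.8993.

δ ≈ 0.8993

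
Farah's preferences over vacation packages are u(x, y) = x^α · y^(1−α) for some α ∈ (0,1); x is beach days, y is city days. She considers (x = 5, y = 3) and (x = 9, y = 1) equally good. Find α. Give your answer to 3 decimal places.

α ≈ 0.651

Set the two utilities equal: 5^α·3^(1−α) = 9^α·1^(1−α).
Taking logs: α·ln 5 + (1−α)·ln 3 = α·ln 9 + (1−α)·ln 1, i.e. α·-0.587787 = (1−α)·-1.098612.
With A = -0.587787 and B = -1.098612: α·A = (1−α)·B, so α = B/(A+B) = -1.098612/-1.686399 ≈ 0.651.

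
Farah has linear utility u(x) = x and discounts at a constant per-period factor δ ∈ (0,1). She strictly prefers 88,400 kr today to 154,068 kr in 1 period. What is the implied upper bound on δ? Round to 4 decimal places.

The preference means 88400 > δ·154068.
Dividing through by 154068 gives δ < 0.57377.

δ < 0.5738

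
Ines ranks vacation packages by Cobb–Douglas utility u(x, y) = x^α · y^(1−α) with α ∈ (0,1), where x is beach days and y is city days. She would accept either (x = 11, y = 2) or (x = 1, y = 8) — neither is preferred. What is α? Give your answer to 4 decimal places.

Indifference: 11^α · 2^(1−α) = 1^α · 8^(1−α).
Taking logs: α·ln 11 + (1−α)·ln 2 = α·ln 1 + (1−α)·ln 8, i.e. α·2.3978953 = (1−α)·1.3862944.
With A = 2.3978953 and B = 1.3862944: α·A = (1−α)·B, so α = B/(A+B) = 1.3862944/3.7841897 ≈ 0.3663.

α ≈ 0.3663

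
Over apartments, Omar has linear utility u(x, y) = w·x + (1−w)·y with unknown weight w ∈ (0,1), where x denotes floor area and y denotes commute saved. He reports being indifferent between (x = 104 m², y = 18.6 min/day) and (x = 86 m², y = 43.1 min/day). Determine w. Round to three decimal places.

w = 0.576

u(104,18.6) = u(86,43.1) means w·104 + (1−w)·18.6 = w·86 + (1−w)·43.1.
w·(104−86) = (1−w)·(43.1−18.6), i.e. w·18 = (1−w)·24.5.
So w/(1−w) = 24.5/18 = 1.3611, giving w = 24.5/(18+24.5) = 0.576.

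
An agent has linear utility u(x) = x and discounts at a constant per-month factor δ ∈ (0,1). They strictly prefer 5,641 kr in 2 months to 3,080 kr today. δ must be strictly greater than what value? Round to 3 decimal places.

The preference means 3080 < δ^2·5641.
Hence δ^2 > 3080/5641 = 0.54600, and x ↦ x^(1/2) is increasing on (0,∞).
δ > 0.54600^(1/2) = 0.739.

δ > 0.739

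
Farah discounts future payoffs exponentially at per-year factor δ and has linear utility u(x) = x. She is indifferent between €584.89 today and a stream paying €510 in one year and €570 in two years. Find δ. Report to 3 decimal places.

δ ≈ 0.660

Present value of the stream is 510·δ + 570·δ². Indifference gives 510δ + 570δ² = 584.89.
So 570δ² + 510δ − 584.89 = 0.
The positive root is δ = [−510 + √(510² + 4·570·584.89)] / (2·570) = (−510 + 1262.398)/1140 ≈ 0.660.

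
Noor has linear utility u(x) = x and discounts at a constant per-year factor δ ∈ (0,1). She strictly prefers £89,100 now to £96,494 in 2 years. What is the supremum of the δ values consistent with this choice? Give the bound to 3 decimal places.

δ < 0.961

The preference means 89100 > δ^2·96494.
So δ^2 < 89100/96494 = 0.92337; taking the square root of both positive sides preserves the inequality.
δ < (89100/96494)^(1/2) ≈ 0.961.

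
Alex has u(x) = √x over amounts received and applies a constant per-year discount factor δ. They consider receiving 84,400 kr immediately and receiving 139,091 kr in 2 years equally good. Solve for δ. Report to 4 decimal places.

The payoff in 2 years is discounted by δ^2, so u(84400) = δ^2·u(139091) and δ^2 = u(84400)/u(139091).
Since u(x) = √x, δ^2 = √(84400/139091) = 0.77897.
So δ = 0.77897^(1/2) ≈ 0.8826.

δ ≈ 0.8826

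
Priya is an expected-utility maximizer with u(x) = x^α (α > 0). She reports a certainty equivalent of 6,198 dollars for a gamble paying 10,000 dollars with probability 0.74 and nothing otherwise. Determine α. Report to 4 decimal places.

Since u(0) = 0, the lottery's EU is 0.74·10000^α.
Setting u(6198) equal to that: 6198^α = 0.74·10000^α ⇒ (6198/10000)^α = 0.74.
Take logs: α = ln 0.74 / ln(6198/10000) ≈ 0.629455.

α ≈ 0.6295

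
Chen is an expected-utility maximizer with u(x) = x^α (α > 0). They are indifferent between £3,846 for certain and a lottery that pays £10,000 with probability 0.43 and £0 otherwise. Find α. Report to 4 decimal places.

The lottery's expected utility is 0.43·u(10000) + 0.57·u(0) = 0.43·10000^α (since u(0) = 0 for α > 0).
Setting u(3846) equal to that: 3846^α = 0.43·10000^α ⇒ (3846/10000)^α = 0.43.
Taking logs: α·ln(3846/10000) = ln(0.43), so α = -0.8439701 / -0.9555514 ≈ 0.8832.

α ≈ 0.8832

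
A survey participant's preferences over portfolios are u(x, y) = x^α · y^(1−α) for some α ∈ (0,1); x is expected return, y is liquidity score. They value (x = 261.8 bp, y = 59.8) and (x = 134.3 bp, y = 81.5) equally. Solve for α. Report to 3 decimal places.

Set the two utilities equal: 261.8^α·59.8^(1−α) = 134.3^α·81.5^(1−α).
Rearrange to (261.8/134.3)^α = (81.5/59.8)^(1−α) and take logs: α·0.667505 = (1−α)·0.309597.
So α/(1−α) = (0.309597)/(0.667505) = 0.463812, and α = 0.463812/1.463812 ≈ 0.317.

α ≈ 0.317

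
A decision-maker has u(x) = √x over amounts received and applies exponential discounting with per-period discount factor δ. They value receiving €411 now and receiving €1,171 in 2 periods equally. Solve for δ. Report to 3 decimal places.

δ ≈ 0.770

The payoff in 2 periods is discounted by δ^2, so u(411) = δ^2·u(1171) and δ^2 = u(411)/u(1171).
With u(x) = √x: δ^2 = √411/√1171 = √(411/1171) = 0.59244.
Taking the square root: δ = 0.59244^(1/2) ≈ 0.770.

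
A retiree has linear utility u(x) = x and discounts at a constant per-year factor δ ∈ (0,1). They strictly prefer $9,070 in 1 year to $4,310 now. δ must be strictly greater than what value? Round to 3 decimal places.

The preference means 4310 < δ·9070.
So δ > 4310/9070 = 0.47519.

δ > 0.475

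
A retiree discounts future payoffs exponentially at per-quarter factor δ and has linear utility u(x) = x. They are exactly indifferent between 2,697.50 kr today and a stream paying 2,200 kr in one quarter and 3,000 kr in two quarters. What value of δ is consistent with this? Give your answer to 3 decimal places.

δ ≈ 0.650

Present value of the stream is 2200·δ + 3000·δ². Indifference gives 2200δ + 3000δ² = 2697.50.
That is, 3000δ² + 2200δ − 2697.50 = 0, a quadratic in δ.
By the quadratic formula (taking the positive root), δ = (−2200 + √37210000.00) / 6000 ≈ 0.650.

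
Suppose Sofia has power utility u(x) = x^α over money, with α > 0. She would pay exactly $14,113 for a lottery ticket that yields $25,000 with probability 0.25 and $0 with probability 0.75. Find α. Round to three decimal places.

α ≈ 2.425

The lottery's expected utility is 0.25·u(25000) + 0.75·u(0) = 0.25·25000^α (since u(0) = 0 for α > 0).
Equating: 14113^α = 0.25·25000^α, i.e. 0.5645^α = 0.25.
Take logs: α = ln 0.25 / ln(14113/25000) ≈ 2.42453.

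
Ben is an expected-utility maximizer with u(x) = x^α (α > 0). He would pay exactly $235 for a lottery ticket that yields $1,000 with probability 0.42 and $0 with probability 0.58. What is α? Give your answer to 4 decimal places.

EU(lottery) = 0.42·1000^α + 0.58·0 = 0.42·1000^α.
Indifference: 235^α = 0.42·1000^α, so (235/1000)^α = 0.42.
Take logs: α = ln 0.42 / ln(235/1000) ≈ 0.599032.

α ≈ 0.5990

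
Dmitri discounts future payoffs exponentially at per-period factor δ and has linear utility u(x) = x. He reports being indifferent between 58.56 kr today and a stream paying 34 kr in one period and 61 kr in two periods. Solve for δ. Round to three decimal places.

The stream is worth 34δ + 61δ² today, so 34δ + 61δ² = 58.56.
Rearranged: 61δ² + 34δ − 58.56 = 0.
δ = (−34 + √(34² + 4·61·58.56)) / (2·61) = (−34 + √15444.64) / 122 ≈ 0.740.

δ ≈ 0.740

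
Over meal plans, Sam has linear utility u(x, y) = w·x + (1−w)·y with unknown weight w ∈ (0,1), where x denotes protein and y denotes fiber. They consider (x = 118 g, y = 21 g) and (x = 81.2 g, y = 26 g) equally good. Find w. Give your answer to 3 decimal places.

w = 0.120

u(118,21) = u(81.2,26) means w·118 + (1−w)·21 = w·81.2 + (1−w)·26.
Rearranging, 36.8·w − 5·(1−w) = 0.
So w/(1−w) = 5/36.8 = 0.1359, giving w = 5/(36.8+5) = 0.120.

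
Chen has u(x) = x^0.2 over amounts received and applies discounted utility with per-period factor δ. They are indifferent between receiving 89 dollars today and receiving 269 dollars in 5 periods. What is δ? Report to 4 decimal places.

Equating discounted utilities: u(89) = δ^5·u(269) ⇒ δ^5 = u(89)/u(269).
Since u(x) = x^0.2, δ^5 = (89/269)^0.2 = 0.33086^0.2 = 0.80154.
Hence δ = (0.80154)^(1/5) = 0.956721.

δ ≈ 0.9567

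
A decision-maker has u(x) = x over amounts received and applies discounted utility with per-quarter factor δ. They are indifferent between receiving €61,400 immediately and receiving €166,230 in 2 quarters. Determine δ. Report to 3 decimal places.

δ ≈ 0.608

Indifference means u(61400) = δ^2 · u(166230), so δ^2 = u(61400)/u(166230).
With u(x) = x: δ^2 = 61400/166230 = 0.36937.
Hence δ = (0.36937)^(1/2) = 0.60776.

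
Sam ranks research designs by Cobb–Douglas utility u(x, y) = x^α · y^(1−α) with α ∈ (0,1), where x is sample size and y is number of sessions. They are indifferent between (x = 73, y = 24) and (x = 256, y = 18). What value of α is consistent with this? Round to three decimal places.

α ≈ 0.187

The Cobb–Douglas utilities coincide, so 73^α·24^(1−α) = 256^α·18^(1−α).
(73/256)^α = (18/24)^(1−α); take logs: α·ln(73/256) = (1−α)·ln(18/24), i.e. α·-1.254718 = (1−α)·-0.287682.
Thus α·(-1.542400) = -0.287682, so α = -0.287682/-1.542400 ≈ 0.187.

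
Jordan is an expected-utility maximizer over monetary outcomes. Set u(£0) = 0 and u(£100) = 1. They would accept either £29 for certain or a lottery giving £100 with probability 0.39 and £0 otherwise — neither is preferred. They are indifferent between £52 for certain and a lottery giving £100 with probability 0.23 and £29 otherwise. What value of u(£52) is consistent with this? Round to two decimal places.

0.53

First, u(£29) = 0.39·u(£100) + 0.61·u(£0) = 0.39.
The second indifference gives u(£52) = 0.23·u(£100) + 0.77·u(£29) = 0.23·1.00 + 0.77·0.39 = 0.5303.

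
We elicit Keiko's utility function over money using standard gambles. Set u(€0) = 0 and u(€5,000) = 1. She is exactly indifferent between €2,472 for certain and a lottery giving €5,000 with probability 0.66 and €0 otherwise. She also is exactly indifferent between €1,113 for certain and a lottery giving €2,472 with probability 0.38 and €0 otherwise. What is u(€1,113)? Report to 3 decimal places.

0.251

The first gamble pins u(€2,472): it must equal 0.66·1 + 0.34·0 = 0.66.
Chaining: u(€1,113) = 0.38·0.66 + 0.62·0.00 = 0.2508.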